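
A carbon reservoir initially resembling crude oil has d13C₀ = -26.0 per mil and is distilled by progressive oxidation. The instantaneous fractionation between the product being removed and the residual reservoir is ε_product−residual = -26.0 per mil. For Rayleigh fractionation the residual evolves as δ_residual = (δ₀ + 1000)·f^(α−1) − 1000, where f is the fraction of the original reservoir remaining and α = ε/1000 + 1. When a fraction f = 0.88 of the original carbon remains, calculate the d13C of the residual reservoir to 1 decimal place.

Rayleigh residual: δ_res = (δ₀ + 1000)·f^(α−1) − 1000
α = ε/1000 + 1 = 0.97400, so α − 1 = -0.02600
f^(α−1) = 0.88^(-0.02600) = 1.003329
δ_res = (-26.0 + 1000) × 1.003329 − 1000 = 977.243 − 1000 = -22.76 per mil

-22.8 per mil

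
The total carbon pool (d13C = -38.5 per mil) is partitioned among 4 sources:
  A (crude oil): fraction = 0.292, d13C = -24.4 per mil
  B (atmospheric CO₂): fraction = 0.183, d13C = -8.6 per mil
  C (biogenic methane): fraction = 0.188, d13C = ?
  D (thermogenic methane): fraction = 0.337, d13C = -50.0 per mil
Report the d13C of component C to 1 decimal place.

-68.9 per mil

Isotope mass balance: δ_bulk = Σ fᵢ·δᵢ.
-38.5 = 0.292×(-24.4) + 0.183×(-8.6) + 0.188×δ_C + 0.337×(-50.0)
0.188·δ_C = -38.5 − (-25.549) = -12.951
δ_C = -12.951 / 0.188 = -68.89 per mil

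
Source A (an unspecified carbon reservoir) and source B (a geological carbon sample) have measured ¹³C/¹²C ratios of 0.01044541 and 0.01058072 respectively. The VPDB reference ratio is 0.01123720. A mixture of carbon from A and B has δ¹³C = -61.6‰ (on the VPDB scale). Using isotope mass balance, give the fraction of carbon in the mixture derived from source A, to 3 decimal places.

δ_A = (0.01044541/0.01123720 − 1)×1000 = (0.929538 − 1)×1000 = -70.462‰
δ_B = (0.01058072/0.01123720 − 1)×1000 = (0.941580 − 1)×1000 = -58.420‰
f_A = (δ_mix − δ_B)/(δ_A − δ_B) = (-61.6 − (-58.420))/(-70.462 − (-58.420))
f_A = -3.180 / -12.041 = 0.2641

0.264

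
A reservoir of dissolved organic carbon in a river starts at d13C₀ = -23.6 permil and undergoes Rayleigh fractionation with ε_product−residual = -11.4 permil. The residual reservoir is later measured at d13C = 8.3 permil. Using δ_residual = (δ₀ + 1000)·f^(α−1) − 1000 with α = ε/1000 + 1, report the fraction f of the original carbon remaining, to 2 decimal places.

α − 1 = ε/1000 = -0.0114
(δ_res + 1000)/(δ₀ + 1000) = (8.3 + 1000)/(-23.6 + 1000) = 1008.3/976.4 = 1.032671
f = 1.032671^(1/-0.0114) = exp(ln(1.032671)/-0.0114) = exp(0.03215/-0.0114)
f = exp(-2.8201) = 0.0596

0.06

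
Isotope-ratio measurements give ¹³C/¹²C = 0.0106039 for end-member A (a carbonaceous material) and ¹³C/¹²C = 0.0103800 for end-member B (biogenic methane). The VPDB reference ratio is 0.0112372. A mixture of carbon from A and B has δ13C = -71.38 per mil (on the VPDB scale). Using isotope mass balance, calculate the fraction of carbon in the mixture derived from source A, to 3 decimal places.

δ_A = (0.0106039/0.0112372 − 1)×1000 = (0.943643 − 1)×1000 = -56.357 per mil
δ_B = (0.0103800/0.0112372 − 1)×1000 = (0.923718 − 1)×1000 = -76.282 per mil
f_A = (δ_mix − δ_B)/(δ_A − δ_B) = (-71.38 − (-76.282))/(-56.357 − (-76.282))
f_A = 4.902 / 19.925 = 0.2460

0.246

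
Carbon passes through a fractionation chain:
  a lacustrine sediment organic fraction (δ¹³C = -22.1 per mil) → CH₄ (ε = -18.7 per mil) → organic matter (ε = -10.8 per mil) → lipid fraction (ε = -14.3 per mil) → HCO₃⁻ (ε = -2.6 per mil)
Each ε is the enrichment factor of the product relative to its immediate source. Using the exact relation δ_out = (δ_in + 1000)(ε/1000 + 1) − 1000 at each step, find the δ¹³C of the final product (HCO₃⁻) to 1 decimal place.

-66.8 per mil

step 1: δ = (-22.10 + 1000)·(-18.7/1000 + 1) − 1000 = -40.39 per mil
step 2: δ = (-40.39 + 1000)·(-10.8/1000 + 1) − 1000 = -50.75 per mil
step 3: δ = (-50.75 + 1000)·(-14.3/1000 + 1) − 1000 = -64.32 per mil
step 4: δ = (-64.32 + 1000)·(-2.6/1000 + 1) − 1000 = -66.76 per mil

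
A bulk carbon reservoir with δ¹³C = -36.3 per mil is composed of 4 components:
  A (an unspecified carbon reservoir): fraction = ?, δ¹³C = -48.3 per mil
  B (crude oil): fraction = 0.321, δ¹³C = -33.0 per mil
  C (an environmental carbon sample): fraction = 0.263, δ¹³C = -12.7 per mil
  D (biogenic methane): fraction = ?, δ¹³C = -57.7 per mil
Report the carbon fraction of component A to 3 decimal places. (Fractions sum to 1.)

0.174

Let f_A and f_D be the unknown fractions; fractions sum to 1 so f_A + f_D = 0.416.
Mass balance: Σ fᵢ·δᵢ = δ_bulk ⇒ f_A·(-48.3) + f_D·(-57.7) = -36.3 − (-13.933) = -22.367
Substitute f_D = 0.416 − f_A:
f_A·(-48.3 − -57.7) = -22.367 − 0.416×(-57.7) = 1.636
f_A = 1.636 / 9.4 = 0.1741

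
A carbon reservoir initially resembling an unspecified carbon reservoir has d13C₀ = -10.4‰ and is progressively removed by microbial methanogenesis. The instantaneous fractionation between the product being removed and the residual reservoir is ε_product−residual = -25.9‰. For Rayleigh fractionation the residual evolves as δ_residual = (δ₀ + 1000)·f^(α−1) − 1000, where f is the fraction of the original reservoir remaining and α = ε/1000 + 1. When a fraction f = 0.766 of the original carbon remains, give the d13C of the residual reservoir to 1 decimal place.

Rayleigh residual: δ_res = (δ₀ + 1000)·f^(α−1) − 1000
α = ε/1000 + 1 = 0.97410, so α − 1 = -0.02590
f^(α−1) = 0.766^(-0.02590) = 1.006928
δ_res = (-10.4 + 1000) × 1.006928 − 1000 = 996.456 − 1000 = -3.54‰

-3.5‰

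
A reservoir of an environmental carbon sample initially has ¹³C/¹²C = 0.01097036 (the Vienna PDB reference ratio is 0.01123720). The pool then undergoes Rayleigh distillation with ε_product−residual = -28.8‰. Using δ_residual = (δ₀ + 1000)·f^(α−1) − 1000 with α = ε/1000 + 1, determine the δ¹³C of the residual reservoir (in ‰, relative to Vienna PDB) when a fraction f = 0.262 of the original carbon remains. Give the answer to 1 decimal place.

δ₀ = (0.01097036/0.01123720 − 1)×1000 = (0.976254 − 1)×1000 = -23.746‰
α − 1 = ε/1000 = -0.0288
f^(α−1) = 0.262^(-0.0288) = 1.039329
δ_res = (-23.746 + 1000) × 1.039329 − 1000 = 1014.649 − 1000 = 14.65‰

14.6‰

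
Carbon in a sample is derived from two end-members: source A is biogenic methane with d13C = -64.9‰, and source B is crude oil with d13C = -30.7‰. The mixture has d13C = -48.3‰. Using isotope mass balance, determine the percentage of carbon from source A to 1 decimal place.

51.5%

δ_mix = f_A·δ_A + (1 − f_A)·δ_B  ⇒  f_A = (δ_mix − δ_B)/(δ_A − δ_B)
f_A = (-48.3 − (-30.7)) / (-64.9 − (-30.7))
f_A = -17.6 / -34.2 = 0.5146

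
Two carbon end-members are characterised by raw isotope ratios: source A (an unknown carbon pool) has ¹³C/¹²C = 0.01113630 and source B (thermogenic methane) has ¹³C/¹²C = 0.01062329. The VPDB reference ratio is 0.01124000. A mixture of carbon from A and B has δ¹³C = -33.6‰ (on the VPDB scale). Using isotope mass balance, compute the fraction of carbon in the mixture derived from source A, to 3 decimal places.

δ_A = (0.01113630/0.01124000 − 1)×1000 = (0.990774 − 1)×1000 = -9.226‰
δ_B = (0.01062329/0.01124000 − 1)×1000 = (0.945133 − 1)×1000 = -54.867‰
f_A = (δ_mix − δ_B)/(δ_A − δ_B) = (-33.6 − (-54.867))/(-9.226 − (-54.867))
f_A = 21.267 / 45.641 = 0.4660

0.466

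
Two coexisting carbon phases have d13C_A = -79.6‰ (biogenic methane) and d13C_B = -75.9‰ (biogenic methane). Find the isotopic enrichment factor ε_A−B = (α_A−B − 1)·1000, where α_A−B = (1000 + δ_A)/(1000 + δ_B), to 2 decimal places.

α_A−B = (1000 + -79.6) / (1000 + -75.9) = 920.4 / 924.1 = 0.995996
ε_A−B = (0.995996 − 1) × 1000 = -4.004‰
(The approximation ε ≈ δ_A − δ_B would give -3.7‰.)

-4.00‰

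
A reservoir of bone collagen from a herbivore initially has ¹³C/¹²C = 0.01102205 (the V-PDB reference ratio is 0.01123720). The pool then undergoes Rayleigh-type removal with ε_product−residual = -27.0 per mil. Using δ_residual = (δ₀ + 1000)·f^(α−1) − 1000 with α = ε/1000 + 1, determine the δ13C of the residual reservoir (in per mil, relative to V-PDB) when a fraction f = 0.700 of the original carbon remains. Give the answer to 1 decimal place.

-9.7 per mil

δ₀ = (0.01102205/0.01123720 − 1)×1000 = (0.980854 − 1)×1000 = -19.146 per mil
α − 1 = ε/1000 = -0.0270
f^(α−1) = 0.700^(-0.0270) = 1.009677
δ_res = (-19.146 + 1000) × 1.009677 − 1000 = 990.345 − 1000 = -9.65 per mil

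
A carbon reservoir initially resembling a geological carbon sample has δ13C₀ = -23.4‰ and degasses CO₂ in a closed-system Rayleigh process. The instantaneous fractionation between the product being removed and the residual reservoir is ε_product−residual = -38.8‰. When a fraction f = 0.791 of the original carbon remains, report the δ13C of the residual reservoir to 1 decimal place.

Rayleigh residual: δ_res = (δ₀ + 1000)·f^(α−1) − 1000
α = ε/1000 + 1 = 0.96120, so α − 1 = -0.03880
f^(α−1) = 0.791^(-0.03880) = 1.009138
δ_res = (-23.4 + 1000) × 1.009138 − 1000 = 985.525 − 1000 = -14.48‰

-14.5‰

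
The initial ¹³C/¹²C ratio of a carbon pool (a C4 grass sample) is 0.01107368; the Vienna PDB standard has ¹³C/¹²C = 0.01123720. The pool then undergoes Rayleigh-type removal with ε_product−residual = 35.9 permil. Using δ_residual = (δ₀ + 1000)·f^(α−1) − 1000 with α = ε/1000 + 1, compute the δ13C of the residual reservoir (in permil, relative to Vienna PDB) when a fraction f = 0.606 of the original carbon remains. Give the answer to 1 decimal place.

-32.1 permil

δ₀ = (0.01107368/0.01123720 − 1)×1000 = (0.985448 − 1)×1000 = -14.552 permil
α − 1 = ε/1000 = 0.0359
f^(α−1) = 0.606^(0.0359) = 0.982179
δ_res = (-14.552 + 1000) × 0.982179 − 1000 = 967.887 − 1000 = -32.11 permil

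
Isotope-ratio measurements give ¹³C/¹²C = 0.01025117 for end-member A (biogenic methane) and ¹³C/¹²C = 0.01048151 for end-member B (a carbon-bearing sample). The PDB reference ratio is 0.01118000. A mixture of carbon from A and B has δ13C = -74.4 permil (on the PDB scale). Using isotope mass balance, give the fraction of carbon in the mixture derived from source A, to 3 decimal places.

0.579

δ_A = (0.01025117/0.01118000 − 1)×1000 = (0.916920 − 1)×1000 = -83.080 permil
δ_B = (0.01048151/0.01118000 − 1)×1000 = (0.937523 − 1)×1000 = -62.477 permil
f_A = (δ_mix − δ_B)/(δ_A − δ_B) = (-74.4 − (-62.477))/(-83.080 − (-62.477))
f_A = -11.923 / -20.603 = 0.5787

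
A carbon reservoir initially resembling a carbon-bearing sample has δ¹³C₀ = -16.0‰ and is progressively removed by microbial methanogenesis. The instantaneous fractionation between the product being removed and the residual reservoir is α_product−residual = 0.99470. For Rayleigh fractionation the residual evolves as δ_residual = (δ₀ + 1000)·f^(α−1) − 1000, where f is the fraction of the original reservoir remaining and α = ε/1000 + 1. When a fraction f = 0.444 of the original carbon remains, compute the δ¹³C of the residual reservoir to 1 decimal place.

-11.8‰

Rayleigh residual: δ_res = (δ₀ + 1000)·f^(α−1) − 1000
α − 1 = -0.00530
f^(α−1) = 0.444^(-0.00530) = 1.004313
δ_res = (-16.0 + 1000) × 1.004313 − 1000 = 988.244 − 1000 = -11.76‰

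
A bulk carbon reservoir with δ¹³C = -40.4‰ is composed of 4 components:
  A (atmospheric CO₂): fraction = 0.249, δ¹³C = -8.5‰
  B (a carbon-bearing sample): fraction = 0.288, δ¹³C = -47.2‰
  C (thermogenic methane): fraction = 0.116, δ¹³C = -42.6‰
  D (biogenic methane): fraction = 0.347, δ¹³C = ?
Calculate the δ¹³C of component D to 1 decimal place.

-56.9‰

Isotope mass balance: δ_bulk = Σ fᵢ·δᵢ.
-40.4 = 0.249×(-8.5) + 0.288×(-47.2) + 0.116×(-42.6) + 0.347×δ_D
0.347·δ_D = -40.4 − (-20.652) = -19.748
δ_D = -19.748 / 0.347 = -56.91‰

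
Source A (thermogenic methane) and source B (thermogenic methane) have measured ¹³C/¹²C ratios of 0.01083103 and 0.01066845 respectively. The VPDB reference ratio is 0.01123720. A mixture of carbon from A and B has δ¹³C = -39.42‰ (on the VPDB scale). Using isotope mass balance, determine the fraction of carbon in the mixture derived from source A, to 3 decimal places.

0.774

δ_A = (0.01083103/0.01123720 − 1)×1000 = (0.963855 − 1)×1000 = -36.145‰
δ_B = (0.01066845/0.01123720 − 1)×1000 = (0.949387 − 1)×1000 = -50.613‰
f_A = (δ_mix − δ_B)/(δ_A − δ_B) = (-39.42 − (-50.613))/(-36.145 − (-50.613))
f_A = 11.193 / 14.468 = 0.7736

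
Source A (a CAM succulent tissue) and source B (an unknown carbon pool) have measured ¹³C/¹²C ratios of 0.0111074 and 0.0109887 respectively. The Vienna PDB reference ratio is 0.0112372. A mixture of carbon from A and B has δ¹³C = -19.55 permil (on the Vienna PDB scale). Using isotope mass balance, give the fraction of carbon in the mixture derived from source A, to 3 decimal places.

0.243

δ_A = (0.0111074/0.0112372 − 1)×1000 = (0.988449 − 1)×1000 = -11.551 permil
δ_B = (0.0109887/0.0112372 − 1)×1000 = (0.977886 − 1)×1000 = -22.114 permil
f_A = (δ_mix − δ_B)/(δ_A − δ_B) = (-19.55 − (-22.114))/(-11.551 − (-22.114))
f_A = 2.564 / 10.563 = 0.2427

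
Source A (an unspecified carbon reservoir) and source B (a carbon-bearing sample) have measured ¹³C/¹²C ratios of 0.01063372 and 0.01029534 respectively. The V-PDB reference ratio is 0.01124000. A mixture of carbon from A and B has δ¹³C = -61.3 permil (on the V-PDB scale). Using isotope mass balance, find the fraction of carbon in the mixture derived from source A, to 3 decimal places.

0.756

δ_A = (0.01063372/0.01124000 − 1)×1000 = (0.946060 − 1)×1000 = -53.940 permil
δ_B = (0.01029534/0.01124000 − 1)×1000 = (0.915956 − 1)×1000 = -84.044 permil
f_A = (δ_mix − δ_B)/(δ_A − δ_B) = (-61.3 − (-84.044))/(-53.940 − (-84.044))
f_A = 22.744 / 30.105 = 0.7555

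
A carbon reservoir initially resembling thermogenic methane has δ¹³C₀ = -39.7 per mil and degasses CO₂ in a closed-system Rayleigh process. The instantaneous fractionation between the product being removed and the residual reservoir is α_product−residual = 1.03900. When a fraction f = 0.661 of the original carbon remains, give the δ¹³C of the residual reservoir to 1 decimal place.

-55.1 per mil

Rayleigh residual: δ_res = (δ₀ + 1000)·f^(α−1) − 1000
α − 1 = 0.03900
f^(α−1) = 0.661^(0.03900) = 0.983984
δ_res = (-39.7 + 1000) × 0.983984 − 1000 = 944.919 − 1000 = -55.08 per mil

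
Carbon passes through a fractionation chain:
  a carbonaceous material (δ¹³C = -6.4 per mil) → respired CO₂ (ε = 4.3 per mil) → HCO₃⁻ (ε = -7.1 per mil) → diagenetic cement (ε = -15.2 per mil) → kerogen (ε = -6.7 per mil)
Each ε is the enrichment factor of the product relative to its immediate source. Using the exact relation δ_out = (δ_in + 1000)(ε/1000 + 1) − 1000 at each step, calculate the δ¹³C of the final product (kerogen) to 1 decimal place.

step 1: δ = (-6.40 + 1000)·(4.3/1000 + 1) − 1000 = -2.13 per mil
step 2: δ = (-2.13 + 1000)·(-7.1/1000 + 1) − 1000 = -9.21 per mil
step 3: δ = (-9.21 + 1000)·(-15.2/1000 + 1) − 1000 = -24.27 per mil
step 4: δ = (-24.27 + 1000)·(-6.7/1000 + 1) − 1000 = -30.81 per mil

-30.8 per mil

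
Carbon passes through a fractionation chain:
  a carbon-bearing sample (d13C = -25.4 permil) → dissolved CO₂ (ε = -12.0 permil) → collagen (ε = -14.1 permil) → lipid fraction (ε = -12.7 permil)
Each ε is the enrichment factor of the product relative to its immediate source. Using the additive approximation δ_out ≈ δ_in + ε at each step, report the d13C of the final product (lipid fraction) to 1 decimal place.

step 1: δ ≈ -25.4 + (-12.0) = -37.4 permil
step 2: δ ≈ -37.4 + (-14.1) = -51.5 permil
step 3: δ ≈ -51.5 + (-12.7) = -64.2 permil

-64.2 permil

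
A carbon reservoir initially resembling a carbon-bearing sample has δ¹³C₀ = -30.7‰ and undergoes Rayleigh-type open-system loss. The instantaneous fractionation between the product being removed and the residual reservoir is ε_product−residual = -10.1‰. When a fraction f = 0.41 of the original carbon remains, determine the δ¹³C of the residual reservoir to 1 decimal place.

Rayleigh residual: δ_res = (δ₀ + 1000)·f^(α−1) − 1000
α = ε/1000 + 1 = 0.98990, so α − 1 = -0.01010
f^(α−1) = 0.41^(-0.01010) = 1.009046
δ_res = (-30.7 + 1000) × 1.009046 − 1000 = 978.068 − 1000 = -21.93‰

-21.9‰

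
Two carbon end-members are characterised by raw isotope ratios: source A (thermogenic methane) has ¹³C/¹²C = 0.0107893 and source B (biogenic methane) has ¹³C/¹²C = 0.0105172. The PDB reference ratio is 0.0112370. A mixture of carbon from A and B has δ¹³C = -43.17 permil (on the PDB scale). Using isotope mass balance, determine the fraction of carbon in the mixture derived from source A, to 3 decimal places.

δ_A = (0.0107893/0.0112370 − 1)×1000 = (0.960158 − 1)×1000 = -39.842 permil
δ_B = (0.0105172/0.0112370 − 1)×1000 = (0.935944 − 1)×1000 = -64.056 permil
f_A = (δ_mix − δ_B)/(δ_A − δ_B) = (-43.17 − (-64.056))/(-39.842 − (-64.056))
f_A = 20.886 / 24.215 = 0.8625

0.863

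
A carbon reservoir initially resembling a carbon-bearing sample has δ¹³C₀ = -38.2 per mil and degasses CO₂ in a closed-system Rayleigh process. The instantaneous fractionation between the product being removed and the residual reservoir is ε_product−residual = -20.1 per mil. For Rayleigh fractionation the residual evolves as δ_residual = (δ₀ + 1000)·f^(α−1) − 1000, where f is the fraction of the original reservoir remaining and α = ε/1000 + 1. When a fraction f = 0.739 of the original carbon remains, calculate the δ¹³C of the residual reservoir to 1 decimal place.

-32.3 per mil

Rayleigh residual: δ_res = (δ₀ + 1000)·f^(α−1) − 1000
α = ε/1000 + 1 = 0.97990, so α − 1 = -0.02010
f^(α−1) = 0.739^(-0.02010) = 1.006098
δ_res = (-38.2 + 1000) × 1.006098 − 1000 = 967.665 − 1000 = -32.34 per mil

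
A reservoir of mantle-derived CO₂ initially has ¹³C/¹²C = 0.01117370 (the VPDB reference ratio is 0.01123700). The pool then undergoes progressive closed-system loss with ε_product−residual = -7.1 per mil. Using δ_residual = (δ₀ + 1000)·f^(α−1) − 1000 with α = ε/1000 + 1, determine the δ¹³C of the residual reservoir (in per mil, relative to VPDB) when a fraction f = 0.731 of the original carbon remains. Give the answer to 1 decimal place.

δ₀ = (0.01117370/0.01123700 − 1)×1000 = (0.994367 − 1)×1000 = -5.633 per mil
α − 1 = ε/1000 = -0.0071
f^(α−1) = 0.731^(-0.0071) = 1.002227
δ_res = (-5.633 + 1000) × 1.002227 − 1000 = 996.581 − 1000 = -3.42 per mil

-3.4 per mil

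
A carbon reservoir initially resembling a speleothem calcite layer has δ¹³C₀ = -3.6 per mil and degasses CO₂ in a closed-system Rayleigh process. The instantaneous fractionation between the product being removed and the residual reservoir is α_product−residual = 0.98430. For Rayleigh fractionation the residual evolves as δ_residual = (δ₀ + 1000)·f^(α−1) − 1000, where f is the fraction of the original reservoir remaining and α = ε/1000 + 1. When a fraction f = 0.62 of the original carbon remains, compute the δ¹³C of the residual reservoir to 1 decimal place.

Rayleigh residual: δ_res = (δ₀ + 1000)·f^(α−1) − 1000
α − 1 = -0.01570
f^(α−1) = 0.62^(-0.01570) = 1.007533
δ_res = (-3.6 + 1000) × 1.007533 − 1000 = 1003.906 − 1000 = 3.91 per mil

3.9 per mil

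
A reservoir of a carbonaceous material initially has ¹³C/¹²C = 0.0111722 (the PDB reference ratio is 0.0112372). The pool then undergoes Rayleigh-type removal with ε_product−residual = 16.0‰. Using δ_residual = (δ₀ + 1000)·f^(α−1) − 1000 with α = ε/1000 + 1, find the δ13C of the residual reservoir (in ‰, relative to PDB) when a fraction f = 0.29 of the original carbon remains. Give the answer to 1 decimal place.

δ₀ = (0.0111722/0.0112372 − 1)×1000 = (0.994216 − 1)×1000 = -5.784‰
α − 1 = ε/1000 = 0.0160
f^(α−1) = 0.29^(0.0160) = 0.980389
δ_res = (-5.784 + 1000) × 0.980389 − 1000 = 974.718 − 1000 = -25.28‰

-25.3‰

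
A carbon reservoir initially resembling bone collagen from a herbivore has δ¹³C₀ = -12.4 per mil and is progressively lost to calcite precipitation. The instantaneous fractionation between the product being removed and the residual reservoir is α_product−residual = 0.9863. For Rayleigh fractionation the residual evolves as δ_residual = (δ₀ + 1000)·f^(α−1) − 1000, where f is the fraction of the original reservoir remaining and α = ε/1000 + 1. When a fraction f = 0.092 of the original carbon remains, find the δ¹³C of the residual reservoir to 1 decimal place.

20.4 per mil

Rayleigh residual: δ_res = (δ₀ + 1000)·f^(α−1) − 1000
α − 1 = -0.01370
f^(α−1) = 0.092^(-0.01370) = 1.033228
δ_res = (-12.4 + 1000) × 1.033228 − 1000 = 1020.416 − 1000 = 20.42 per mil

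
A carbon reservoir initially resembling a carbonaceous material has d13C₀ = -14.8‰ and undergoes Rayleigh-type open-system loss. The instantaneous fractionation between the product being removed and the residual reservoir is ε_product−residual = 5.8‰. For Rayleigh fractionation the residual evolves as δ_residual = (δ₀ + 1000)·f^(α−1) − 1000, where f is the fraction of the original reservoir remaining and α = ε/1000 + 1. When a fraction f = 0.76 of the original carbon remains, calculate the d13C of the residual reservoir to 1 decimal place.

Rayleigh residual: δ_res = (δ₀ + 1000)·f^(α−1) − 1000
α = ε/1000 + 1 = 1.00580, so α − 1 = 0.00580
f^(α−1) = 0.76^(0.00580) = 0.998410
δ_res = (-14.8 + 1000) × 0.998410 − 1000 = 983.633 − 1000 = -16.37‰

-16.4‰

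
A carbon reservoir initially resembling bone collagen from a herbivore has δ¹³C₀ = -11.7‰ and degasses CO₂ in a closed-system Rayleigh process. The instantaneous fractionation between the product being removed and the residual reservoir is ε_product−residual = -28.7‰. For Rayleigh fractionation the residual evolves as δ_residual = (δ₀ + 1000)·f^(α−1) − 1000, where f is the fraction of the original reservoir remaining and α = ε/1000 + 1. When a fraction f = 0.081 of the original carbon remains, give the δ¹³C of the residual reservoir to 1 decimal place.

Rayleigh residual: δ_res = (δ₀ + 1000)·f^(α−1) − 1000
α = ε/1000 + 1 = 0.97130, so α − 1 = -0.02870
f^(α−1) = 0.081^(-0.02870) = 1.074797
δ_res = (-11.7 + 1000) × 1.074797 − 1000 = 1062.222 − 1000 = 62.22‰

62.2‰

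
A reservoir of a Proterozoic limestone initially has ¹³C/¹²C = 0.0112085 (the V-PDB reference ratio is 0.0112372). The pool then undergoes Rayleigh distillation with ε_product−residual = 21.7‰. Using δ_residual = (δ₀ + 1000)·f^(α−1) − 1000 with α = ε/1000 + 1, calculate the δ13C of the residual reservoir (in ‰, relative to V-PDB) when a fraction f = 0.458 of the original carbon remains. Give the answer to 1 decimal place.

δ₀ = (0.0112085/0.0112372 − 1)×1000 = (0.997446 − 1)×1000 = -2.554‰
α − 1 = ε/1000 = 0.0217
f^(α−1) = 0.458^(0.0217) = 0.983198
δ_res = (-2.554 + 1000) × 0.983198 − 1000 = 980.686 − 1000 = -19.31‰

-19.3‰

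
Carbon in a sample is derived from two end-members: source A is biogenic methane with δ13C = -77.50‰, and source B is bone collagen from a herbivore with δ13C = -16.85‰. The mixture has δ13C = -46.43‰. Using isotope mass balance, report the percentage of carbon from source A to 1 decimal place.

48.8%

δ_mix = f_A·δ_A + (1 − f_A)·δ_B  ⇒  f_A = (δ_mix − δ_B)/(δ_A − δ_B)
f_A = (-46.43 − (-16.85)) / (-77.50 − (-16.85))
f_A = -29.58 / -60.65 = 0.4877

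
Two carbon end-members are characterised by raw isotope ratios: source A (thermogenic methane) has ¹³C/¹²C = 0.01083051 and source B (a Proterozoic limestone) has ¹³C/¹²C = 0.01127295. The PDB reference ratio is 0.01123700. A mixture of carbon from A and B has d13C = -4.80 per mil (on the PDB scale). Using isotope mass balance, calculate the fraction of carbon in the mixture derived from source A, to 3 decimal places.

δ_A = (0.01083051/0.01123700 − 1)×1000 = (0.963826 − 1)×1000 = -36.174 per mil
δ_B = (0.01127295/0.01123700 − 1)×1000 = (1.003199 − 1)×1000 = 3.199 per mil
f_A = (δ_mix − δ_B)/(δ_A − δ_B) = (-4.80 − (3.199))/(-36.174 − (3.199))
f_A = -7.999 / -39.373 = 0.2032

0.203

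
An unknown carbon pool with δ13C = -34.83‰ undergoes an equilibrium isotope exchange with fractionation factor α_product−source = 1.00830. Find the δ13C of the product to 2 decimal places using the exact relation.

-26.82‰

δ_product = (δ_source + 1000)·α − 1000
δ_product = (-34.83 + 1000) × 1.00830 − 1000
δ_product = 973.181 − 1000 = -26.819‰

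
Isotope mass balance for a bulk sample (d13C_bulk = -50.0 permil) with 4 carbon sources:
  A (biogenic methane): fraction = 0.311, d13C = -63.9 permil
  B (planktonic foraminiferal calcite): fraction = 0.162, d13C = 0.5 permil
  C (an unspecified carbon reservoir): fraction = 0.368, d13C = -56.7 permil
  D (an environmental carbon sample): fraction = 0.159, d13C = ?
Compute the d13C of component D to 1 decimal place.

Isotope mass balance: δ_bulk = Σ fᵢ·δᵢ.
-50.0 = 0.311×(-63.9) + 0.162×(0.5) + 0.368×(-56.7) + 0.159×δ_D
0.159·δ_D = -50.0 − (-40.657) = -9.343
δ_D = -9.343 / 0.159 = -58.76 permil

-58.8 permil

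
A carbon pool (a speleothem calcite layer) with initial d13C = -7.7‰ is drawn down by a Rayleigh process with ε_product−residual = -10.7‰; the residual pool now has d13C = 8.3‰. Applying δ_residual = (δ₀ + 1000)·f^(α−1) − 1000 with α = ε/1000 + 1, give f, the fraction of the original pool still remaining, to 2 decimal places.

α − 1 = ε/1000 = -0.0107
(δ_res + 1000)/(δ₀ + 1000) = (8.3 + 1000)/(-7.7 + 1000) = 1008.3/992.3 = 1.016124
f = 1.016124^(1/-0.0107) = exp(ln(1.016124)/-0.0107) = exp(0.01600/-0.0107)
f = exp(-1.4949) = 0.2243

0.22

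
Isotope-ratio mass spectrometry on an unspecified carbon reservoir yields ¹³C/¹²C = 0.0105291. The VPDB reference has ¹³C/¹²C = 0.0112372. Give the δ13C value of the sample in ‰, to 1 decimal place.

-63.0‰

δ13C = (R_sample / R_standard − 1) × 1000
R_sample / R_standard = 0.0105291 / 0.0112372 = 0.936986
δ13C = (0.936986 − 1) × 1000 = -63.01‰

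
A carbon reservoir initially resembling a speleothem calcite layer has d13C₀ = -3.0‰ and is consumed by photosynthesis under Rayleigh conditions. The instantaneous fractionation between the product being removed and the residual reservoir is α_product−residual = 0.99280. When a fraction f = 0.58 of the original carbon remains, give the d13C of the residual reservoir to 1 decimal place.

0.9‰

Rayleigh residual: δ_res = (δ₀ + 1000)·f^(α−1) − 1000
α − 1 = -0.00720
f^(α−1) = 0.58^(-0.00720) = 1.003930
δ_res = (-3.0 + 1000) × 1.003930 − 1000 = 1000.918 − 1000 = 0.92‰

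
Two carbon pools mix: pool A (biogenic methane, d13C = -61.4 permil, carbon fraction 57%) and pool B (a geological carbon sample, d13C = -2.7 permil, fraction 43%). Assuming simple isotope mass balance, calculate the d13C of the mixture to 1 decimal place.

δ_mix = f_A·δ_A + f_B·δ_B
δ_mix = 0.57 × (-61.4) + 0.43 × (-2.7)
δ_mix = -35.00 + -1.16 = -36.16 permil

-36.2 permil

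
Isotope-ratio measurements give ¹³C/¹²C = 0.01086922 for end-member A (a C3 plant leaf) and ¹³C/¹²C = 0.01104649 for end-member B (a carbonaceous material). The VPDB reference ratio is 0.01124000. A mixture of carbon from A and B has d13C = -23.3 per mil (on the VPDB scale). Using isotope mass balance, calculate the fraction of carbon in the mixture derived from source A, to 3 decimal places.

δ_A = (0.01086922/0.01124000 − 1)×1000 = (0.967012 − 1)×1000 = -32.988 per mil
δ_B = (0.01104649/0.01124000 − 1)×1000 = (0.982784 − 1)×1000 = -17.216 per mil
f_A = (δ_mix − δ_B)/(δ_A − δ_B) = (-23.3 − (-17.216))/(-32.988 − (-17.216))
f_A = -6.084 / -15.771 = 0.3858

0.386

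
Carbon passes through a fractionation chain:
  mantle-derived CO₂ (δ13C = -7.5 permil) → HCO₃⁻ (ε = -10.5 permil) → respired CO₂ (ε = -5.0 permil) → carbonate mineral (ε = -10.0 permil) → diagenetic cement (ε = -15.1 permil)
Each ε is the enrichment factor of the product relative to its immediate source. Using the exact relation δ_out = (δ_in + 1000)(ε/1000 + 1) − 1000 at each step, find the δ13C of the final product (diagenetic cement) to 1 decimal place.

-47.2 permil

step 1: δ = (-7.50 + 1000)·(-10.5/1000 + 1) − 1000 = -17.92 permil
step 2: δ = (-17.92 + 1000)·(-5.0/1000 + 1) − 1000 = -22.83 permil
step 3: δ = (-22.83 + 1000)·(-10.0/1000 + 1) − 1000 = -32.60 permil
step 4: δ = (-32.60 + 1000)·(-15.1/1000 + 1) − 1000 = -47.21 permil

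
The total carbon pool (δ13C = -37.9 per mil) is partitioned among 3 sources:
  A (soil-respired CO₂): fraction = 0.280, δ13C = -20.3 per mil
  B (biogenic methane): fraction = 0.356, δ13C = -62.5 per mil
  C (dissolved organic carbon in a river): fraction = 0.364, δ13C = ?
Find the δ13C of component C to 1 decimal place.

-27.4 per mil

Isotope mass balance: δ_bulk = Σ fᵢ·δᵢ.
-37.9 = 0.280×(-20.3) + 0.356×(-62.5) + 0.364×δ_C
0.364·δ_C = -37.9 − (-27.934) = -9.966
δ_C = -9.966 / 0.364 = -27.38 per mil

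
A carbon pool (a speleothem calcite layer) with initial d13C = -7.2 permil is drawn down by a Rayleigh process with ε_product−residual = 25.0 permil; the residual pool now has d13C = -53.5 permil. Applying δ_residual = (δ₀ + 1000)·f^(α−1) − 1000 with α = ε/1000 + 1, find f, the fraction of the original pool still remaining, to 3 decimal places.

α − 1 = ε/1000 = 0.0250
(δ_res + 1000)/(δ₀ + 1000) = (-53.5 + 1000)/(-7.2 + 1000) = 946.5/992.8 = 0.953364
f = 0.953364^(1/0.0250) = exp(ln(0.953364)/0.0250) = exp(-0.04776/0.0250)
f = exp(-1.9103) = 0.1480

0.148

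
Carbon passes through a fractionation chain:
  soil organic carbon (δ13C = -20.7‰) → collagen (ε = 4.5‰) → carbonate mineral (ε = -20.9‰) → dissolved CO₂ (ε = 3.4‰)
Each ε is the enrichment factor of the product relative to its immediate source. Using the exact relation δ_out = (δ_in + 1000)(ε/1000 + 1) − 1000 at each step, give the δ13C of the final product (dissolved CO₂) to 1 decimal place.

-33.6‰

step 1: δ = (-20.70 + 1000)·(4.5/1000 + 1) − 1000 = -16.29‰
step 2: δ = (-16.29 + 1000)·(-20.9/1000 + 1) − 1000 = -36.85‰
step 3: δ = (-36.85 + 1000)·(3.4/1000 + 1) − 1000 = -33.58‰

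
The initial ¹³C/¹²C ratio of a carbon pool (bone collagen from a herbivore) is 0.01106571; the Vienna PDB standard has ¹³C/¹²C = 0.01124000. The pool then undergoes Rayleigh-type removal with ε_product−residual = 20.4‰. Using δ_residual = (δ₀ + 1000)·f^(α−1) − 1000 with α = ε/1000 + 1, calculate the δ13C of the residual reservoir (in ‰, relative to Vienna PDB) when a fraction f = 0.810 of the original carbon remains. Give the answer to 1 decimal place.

-19.7‰

δ₀ = (0.01106571/0.01124000 − 1)×1000 = (0.984494 − 1)×1000 = -15.506‰
α − 1 = ε/1000 = 0.0204
f^(α−1) = 0.810^(0.0204) = 0.995711
δ_res = (-15.506 + 1000) × 0.995711 − 1000 = 980.271 − 1000 = -19.73‰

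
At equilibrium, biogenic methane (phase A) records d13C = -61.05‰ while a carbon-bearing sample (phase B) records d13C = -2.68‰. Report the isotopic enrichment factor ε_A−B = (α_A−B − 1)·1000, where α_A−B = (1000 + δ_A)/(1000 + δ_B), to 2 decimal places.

α_A−B = (1000 + -61.05) / (1000 + -2.68) = 938.95 / 997.32 = 0.941473
ε_A−B = (0.941473 − 1) × 1000 = -58.527‰
(The approximation ε ≈ δ_A − δ_B would give -58.37‰.)

-58.53‰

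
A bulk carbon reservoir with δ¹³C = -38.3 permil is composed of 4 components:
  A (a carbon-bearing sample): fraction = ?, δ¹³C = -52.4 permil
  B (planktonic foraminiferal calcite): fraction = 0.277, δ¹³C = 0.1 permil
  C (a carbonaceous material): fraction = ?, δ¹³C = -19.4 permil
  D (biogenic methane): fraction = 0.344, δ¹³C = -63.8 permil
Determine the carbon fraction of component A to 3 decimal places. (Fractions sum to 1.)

0.274

Let f_A and f_C be the unknown fractions; fractions sum to 1 so f_A + f_C = 0.379.
Mass balance: Σ fᵢ·δᵢ = δ_bulk ⇒ f_A·(-52.4) + f_C·(-19.4) = -38.3 − (-21.919) = -16.380
Substitute f_C = 0.379 − f_A:
f_A·(-52.4 − -19.4) = -16.380 − 0.379×(-19.4) = -9.028
f_A = -9.028 / -33.0 = 0.2736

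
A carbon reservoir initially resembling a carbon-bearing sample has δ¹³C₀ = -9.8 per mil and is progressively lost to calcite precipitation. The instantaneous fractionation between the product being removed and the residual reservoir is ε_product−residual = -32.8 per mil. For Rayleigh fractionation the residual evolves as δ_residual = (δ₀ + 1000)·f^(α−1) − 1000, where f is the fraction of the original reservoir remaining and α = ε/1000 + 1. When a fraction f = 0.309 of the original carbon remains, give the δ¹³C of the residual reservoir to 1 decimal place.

29.1 per mil

Rayleigh residual: δ_res = (δ₀ + 1000)·f^(α−1) − 1000
α = ε/1000 + 1 = 0.96720, so α − 1 = -0.03280
f^(α−1) = 0.309^(-0.03280) = 1.039272
δ_res = (-9.8 + 1000) × 1.039272 − 1000 = 1029.087 − 1000 = 29.09 per mil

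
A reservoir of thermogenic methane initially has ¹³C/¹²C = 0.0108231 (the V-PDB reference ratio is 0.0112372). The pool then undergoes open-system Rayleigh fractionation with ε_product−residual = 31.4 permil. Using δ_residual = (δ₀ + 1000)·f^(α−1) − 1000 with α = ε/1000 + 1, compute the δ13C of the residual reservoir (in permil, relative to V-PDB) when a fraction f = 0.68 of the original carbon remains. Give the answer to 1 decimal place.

δ₀ = (0.0108231/0.0112372 − 1)×1000 = (0.963149 − 1)×1000 = -36.851 permil
α − 1 = ε/1000 = 0.0314
f^(α−1) = 0.68^(0.0314) = 0.987963
δ_res = (-36.851 + 1000) × 0.987963 − 1000 = 951.556 − 1000 = -48.44 permil

-48.4 permil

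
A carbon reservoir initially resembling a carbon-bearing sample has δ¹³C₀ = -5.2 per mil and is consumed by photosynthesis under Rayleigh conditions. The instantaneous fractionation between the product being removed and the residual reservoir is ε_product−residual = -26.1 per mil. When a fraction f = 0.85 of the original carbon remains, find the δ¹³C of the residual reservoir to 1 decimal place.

-1.0 per mil

Rayleigh residual: δ_res = (δ₀ + 1000)·f^(α−1) − 1000
α = ε/1000 + 1 = 0.97390, so α − 1 = -0.02610
f^(α−1) = 0.85^(-0.02610) = 1.004251
δ_res = (-5.2 + 1000) × 1.004251 − 1000 = 999.029 − 1000 = -0.97 per mil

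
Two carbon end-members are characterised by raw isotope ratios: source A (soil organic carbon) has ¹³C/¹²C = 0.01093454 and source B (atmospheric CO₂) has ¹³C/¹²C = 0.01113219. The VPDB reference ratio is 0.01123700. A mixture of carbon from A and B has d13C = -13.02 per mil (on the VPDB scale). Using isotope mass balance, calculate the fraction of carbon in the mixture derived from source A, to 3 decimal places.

0.210

δ_A = (0.01093454/0.01123700 − 1)×1000 = (0.973084 − 1)×1000 = -26.916 per mil
δ_B = (0.01113219/0.01123700 − 1)×1000 = (0.990673 − 1)×1000 = -9.327 per mil
f_A = (δ_mix − δ_B)/(δ_A − δ_B) = (-13.02 − (-9.327))/(-26.916 − (-9.327))
f_A = -3.693 / -17.589 = 0.2099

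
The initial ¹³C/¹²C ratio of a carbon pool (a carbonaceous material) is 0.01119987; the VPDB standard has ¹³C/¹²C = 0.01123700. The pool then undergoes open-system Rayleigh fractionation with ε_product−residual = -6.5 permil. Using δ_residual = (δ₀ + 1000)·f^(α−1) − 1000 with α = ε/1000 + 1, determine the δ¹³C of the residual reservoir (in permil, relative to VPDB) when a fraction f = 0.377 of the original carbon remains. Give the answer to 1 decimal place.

3.0 permil

δ₀ = (0.01119987/0.01123700 − 1)×1000 = (0.996696 − 1)×1000 = -3.304 permil
α − 1 = ε/1000 = -0.0065
f^(α−1) = 0.377^(-0.0065) = 1.006361
δ_res = (-3.304 + 1000) × 1.006361 − 1000 = 1003.036 − 1000 = 3.04 permil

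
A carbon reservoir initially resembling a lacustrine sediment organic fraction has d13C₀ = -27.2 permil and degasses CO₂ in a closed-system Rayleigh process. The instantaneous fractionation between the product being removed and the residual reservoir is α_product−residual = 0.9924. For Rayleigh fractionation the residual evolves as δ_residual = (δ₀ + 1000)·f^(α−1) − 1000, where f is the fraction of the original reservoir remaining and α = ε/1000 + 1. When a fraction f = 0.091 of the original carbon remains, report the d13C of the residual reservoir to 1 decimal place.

-9.3 permil

Rayleigh residual: δ_res = (δ₀ + 1000)·f^(α−1) − 1000
α − 1 = -0.00760
f^(α−1) = 0.091^(-0.00760) = 1.018383
δ_res = (-27.2 + 1000) × 1.018383 − 1000 = 990.683 − 1000 = -9.32 permil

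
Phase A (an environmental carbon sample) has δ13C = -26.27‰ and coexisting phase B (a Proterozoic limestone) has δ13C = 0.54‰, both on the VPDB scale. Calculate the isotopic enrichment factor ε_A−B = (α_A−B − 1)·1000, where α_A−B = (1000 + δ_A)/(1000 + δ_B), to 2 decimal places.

α_A−B = (1000 + -26.27) / (1000 + 0.54) = 973.73 / 1000.54 = 0.973204
ε_A−B = (0.973204 − 1) × 1000 = -26.796‰
(The approximation ε ≈ δ_A − δ_B would give -26.81‰.)

-26.80‰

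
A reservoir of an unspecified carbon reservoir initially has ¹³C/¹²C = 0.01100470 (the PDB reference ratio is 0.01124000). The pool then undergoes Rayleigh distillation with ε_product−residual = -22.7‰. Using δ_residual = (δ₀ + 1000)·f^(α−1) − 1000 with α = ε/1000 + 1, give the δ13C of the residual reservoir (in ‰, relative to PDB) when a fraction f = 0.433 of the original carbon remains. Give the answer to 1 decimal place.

-2.2‰

δ₀ = (0.01100470/0.01124000 − 1)×1000 = (0.979066 − 1)×1000 = -20.934‰
α − 1 = ε/1000 = -0.0227
f^(α−1) = 0.433^(-0.0227) = 1.019182
δ_res = (-20.934 + 1000) × 1.019182 − 1000 = 997.846 − 1000 = -2.15‰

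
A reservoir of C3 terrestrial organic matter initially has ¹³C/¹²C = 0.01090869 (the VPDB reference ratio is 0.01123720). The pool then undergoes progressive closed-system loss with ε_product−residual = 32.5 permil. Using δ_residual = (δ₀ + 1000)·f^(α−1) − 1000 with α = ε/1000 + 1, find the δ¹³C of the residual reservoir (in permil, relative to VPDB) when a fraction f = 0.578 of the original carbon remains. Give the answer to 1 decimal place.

-46.4 permil

δ₀ = (0.01090869/0.01123720 − 1)×1000 = (0.970766 − 1)×1000 = -29.234 permil
α − 1 = ε/1000 = 0.0325
f^(α−1) = 0.578^(0.0325) = 0.982342
δ_res = (-29.234 + 1000) × 0.982342 − 1000 = 953.624 − 1000 = -46.38 permil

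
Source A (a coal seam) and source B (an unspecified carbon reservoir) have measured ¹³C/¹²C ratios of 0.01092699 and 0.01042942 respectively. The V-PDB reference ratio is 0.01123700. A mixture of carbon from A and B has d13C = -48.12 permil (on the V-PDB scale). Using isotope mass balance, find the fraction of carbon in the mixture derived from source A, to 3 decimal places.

δ_A = (0.01092699/0.01123700 − 1)×1000 = (0.972412 − 1)×1000 = -27.588 permil
δ_B = (0.01042942/0.01123700 − 1)×1000 = (0.928132 − 1)×1000 = -71.868 permil
f_A = (δ_mix − δ_B)/(δ_A − δ_B) = (-48.12 − (-71.868))/(-27.588 − (-71.868))
f_A = 23.748 / 44.280 = 0.5363

0.536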